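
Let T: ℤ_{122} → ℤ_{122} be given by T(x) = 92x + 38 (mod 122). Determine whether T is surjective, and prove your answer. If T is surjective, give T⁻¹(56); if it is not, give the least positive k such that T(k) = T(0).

Since gcd(92, 122) = 2, we have 92x ≡ 0 (mod 2) for all x, so T(x) ≡ 0 (mod 2).
But 1 ≢ 0 (mod 2), so 1 ∈ ℤ_{122} has no preimage. Thus T is not surjective.
Since T is not surjective, we find the least positive k with T(k) = T(0): this means 92k ≡ 0 (mod 122), i.e. 122 ∣ 92k. Since gcd(92, 122) = 2, dividing through by 2 this holds exactly when 61 ∣ 46k, and as gcd(46, 61) = 1, exactly when 61 ∣ k.
The smallest positive such k is 61.

61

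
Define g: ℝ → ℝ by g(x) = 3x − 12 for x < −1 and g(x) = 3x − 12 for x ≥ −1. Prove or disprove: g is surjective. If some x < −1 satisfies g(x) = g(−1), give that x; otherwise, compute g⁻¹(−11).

1/3

Both pieces are strictly increasing (slopes 3 and 3), so each is injective on its own interval.
The left piece maps (−∞, −1) onto (−∞, −15); the right piece maps [−1, ∞) onto [−15, ∞).
These images together cover ℝ, so g is surjective.
Because the two images are disjoint, no x < −1 has g(x) = g(−1), so we compute g⁻¹(−11): −11 lies in [−15, ∞), so solve 3x − 12 = −11: x = (−11 + 12)/3 = 1/3.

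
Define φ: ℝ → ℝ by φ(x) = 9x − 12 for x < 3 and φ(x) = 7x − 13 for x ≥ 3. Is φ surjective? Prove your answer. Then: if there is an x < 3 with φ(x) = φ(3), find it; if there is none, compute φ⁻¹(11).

Both pieces are strictly increasing (slopes 9 and 7), so each is injective on its own interval.
The left piece maps (−∞, 3) onto (−∞, 15); the right piece maps [3, ∞) onto [8, ∞).
The union (−∞, 15) ∪ [8, ∞) covers ℝ, so φ is surjective.
For the follow-up: the images overlap, so an x < 3 with φ(x) = φ(3) exists. φ(3) = 8; solving 9x − 12 = 8 for x < 3 gives x = (8 + 12)/9 = 20/9.

20/9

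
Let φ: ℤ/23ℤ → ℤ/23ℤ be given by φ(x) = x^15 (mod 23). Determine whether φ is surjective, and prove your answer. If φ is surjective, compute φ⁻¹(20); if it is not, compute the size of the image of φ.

Since 23 is prime, the nonzero elements of ℤ/23ℤ form a cyclic group of order 22.
As gcd(15, 22) = 1, raising to the 15th power is a bijection on this group: if u^15 ≡ v^15 then (uv^{−1})^15 = 1, and the only element of order dividing gcd(15, 22) = 1 is 1, so u = v.
With φ(0) = 0 this makes φ injective on all of ℤ/23ℤ, hence bijective (finite equal-size domain and codomain). In particular φ is surjective.
Since φ is surjective, we find the preimage of 20. The inverse of x ↦ x^15 on (ℤ/23ℤ)^× is x ↦ x^3, because 15·3 = 45 = 2·22 + 1 ≡ 1 (mod 22) and x^{22} = 1 for x ≠ 0 (Fermat). So φ⁻¹(20) = 20^3 mod 23.
Repeated squaring mod 23: 20^1 ≡ 20, 20^2 ≡ 20² = 400 ≡ 9. Since 3 = 2 + 1, 20^3 ≡ 9·20: 9·20 = 180 ≡ 19. So 20^3 ≡ 19 (mod 23).
Hence φ⁻¹(20) = 19.

19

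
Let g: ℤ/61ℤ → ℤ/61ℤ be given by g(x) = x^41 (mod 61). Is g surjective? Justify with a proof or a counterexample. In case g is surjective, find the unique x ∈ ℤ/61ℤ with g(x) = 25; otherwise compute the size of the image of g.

16

Since 61 is prime, the nonzero elements of ℤ/61ℤ form a cyclic group of order 60.
As gcd(41, 60) = 1, raising to the 41st power is a bijection on this group: if s^41 ≡ t^41 then (st^{−1})^41 = 1, and the only element of order dividing gcd(41, 60) = 1 is 1, so s = t.
With g(0) = 0 this makes g injective on all of ℤ/61ℤ, hence bijective (finite equal-size domain and codomain). In particular g is surjective.
Since g is surjective, we find the preimage of 25. The inverse of x ↦ x^41 on (ℤ/61ℤ)^× is x ↦ x^41, because 41·41 = 1681 = 28·60 + 1 ≡ 1 (mod 60) and x^{60} = 1 for x ≠ 0 (Fermat). So g⁻¹(25) = 25^41 mod 61.
Repeated squaring mod 61: 25^1 ≡ 25, 25^2 ≡ 25² = 625 ≡ 15, 25^4 ≡ 15² = 225 ≡ 42, 25^8 ≡ 42² = 1764 ≡ 56, 25^16 ≡ 56² = 3136 ≡ 25, 25^32 ≡ 25² = 625 ≡ 15. Since 41 = 32 + 8 + 1, 25^41 ≡ 15·56·25: 15·56 = 840 ≡ 47, then 47·25 = 1175 ≡ 16. So 25^41 ≡ 16 (mod 61).
Hence g⁻¹(25) = 16.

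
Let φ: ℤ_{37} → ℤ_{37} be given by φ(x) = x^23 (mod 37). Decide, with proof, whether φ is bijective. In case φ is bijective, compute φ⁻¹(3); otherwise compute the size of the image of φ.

Since 37 is prime, the nonzero elements of ℤ_{37} form a cyclic group of order 36.
As gcd(23, 36) = 1, raising to the 23rd power is a bijection on this group: if x_1^23 ≡ x_2^23 then (x_1x_2^{−1})^23 = 1, and the only element of order dividing gcd(23, 36) = 1 is 1, so x_1 = x_2.
With φ(0) = 0 this makes φ injective on all of ℤ_{37}, hence bijective (finite equal-size domain and codomain). In particular φ is bijective.
Since φ is bijective, we find the preimage of 3. The inverse of x ↦ x^23 on (ℤ_{37})^× is x ↦ x^11, because 23·11 = 253 = 7·36 + 1 ≡ 1 (mod 36) and x^{36} = 1 for x ≠ 0 (Fermat). So φ⁻¹(3) = 3^11 mod 37.
Repeated squaring mod 37: 3^1 ≡ 3, 3^2 ≡ 3² = 9, 3^4 ≡ 9² = 81 ≡ 7, 3^8 ≡ 7² = 49 ≡ 12. Since 11 = 8 + 2 + 1, 3^11 ≡ 12·9·3: 12·9 = 108 ≡ 34, then 34·3 = 102 ≡ 28. So 3^11 ≡ 28 (mod 37).
Hence φ⁻¹(3) = 28.

28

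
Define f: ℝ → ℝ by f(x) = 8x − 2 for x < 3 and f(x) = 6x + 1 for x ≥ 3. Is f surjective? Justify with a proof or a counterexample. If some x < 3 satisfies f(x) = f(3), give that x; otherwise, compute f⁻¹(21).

21/8

Both pieces are strictly increasing (slopes 8 and 6), so each is injective on its own interval.
The left piece maps (−∞, 3) onto (−∞, 22); the right piece maps [3, ∞) onto [19, ∞).
The union (−∞, 22) ∪ [19, ∞) covers ℝ, so f is surjective.
For the follow-up: the images overlap, so an x < 3 with f(x) = f(3) exists. f(3) = 19; solving 8x − 2 = 19 for x < 3 gives x = (19 + 2)/8 = 21/8.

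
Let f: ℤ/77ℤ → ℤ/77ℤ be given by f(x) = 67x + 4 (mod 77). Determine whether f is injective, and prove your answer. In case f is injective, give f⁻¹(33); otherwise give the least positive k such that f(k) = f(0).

51

If f(a) = f(b), then 67a ≡ 67b (mod 77). Because gcd(67, 77) = 1, we may cancel 67 to get a ≡ b (mod 77).
So f is injective.
We now compute 67⁻¹ mod 77 explicitly. Euclid's algorithm: 77 = 1·67 + 10, 67 = 6·10 + 7, 10 = 1·7 + 3, 7 = 2·3 + 1; back-substituting gives 1 = 23·67 − 20·77, so 67⁻¹ ≡ 23 (mod 77).
Since f is injective, we compute f⁻¹(33): solve 67x + 4 ≡ 33 (mod 77), i.e. 67x ≡ 29 (mod 77).
Multiplying by 67⁻¹ = 23 gives x ≡ 23·29 = 667 = 8·77 + 51 ≡ 51 (mod 77).
Check: f(51) = 67·51 + 4 = 3421 = 44·77 + 33 ≡ 33 (mod 77).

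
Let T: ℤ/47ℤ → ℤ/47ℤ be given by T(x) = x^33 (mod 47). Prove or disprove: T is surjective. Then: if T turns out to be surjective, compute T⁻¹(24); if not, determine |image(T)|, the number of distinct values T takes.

Since 47 is prime, the nonzero elements of ℤ/47ℤ form a cyclic group of order 46.
As gcd(33, 46) = 1, raising to the 33rd power is a bijection on this group: if s^33 ≡ t^33 then (st^{−1})^33 = 1, and the only element of order dividing gcd(33, 46) = 1 is 1, so s = t.
With T(0) = 0 this makes T injective on all of ℤ/47ℤ, hence bijective (finite equal-size domain and codomain). In particular T is surjective.
Since T is surjective, we find the preimage of 24. The inverse of x ↦ x^33 on (ℤ/47ℤ)^× is x ↦ x^7, because 33·7 = 231 = 5·46 + 1 ≡ 1 (mod 46) and x^{46} = 1 for x ≠ 0 (Fermat). So T⁻¹(24) = 24^7 mod 47.
Repeated squaring mod 47: 24^1 ≡ 24, 24^2 ≡ 24² = 576 ≡ 12, 24^4 ≡ 12² = 144 ≡ 3. Since 7 = 4 + 2 + 1, 24^7 ≡ 3·12·24: 3·12 = 36, then 36·24 = 864 ≡ 18. So 24^7 ≡ 18 (mod 47).
Hence T⁻¹(24) = 18.

18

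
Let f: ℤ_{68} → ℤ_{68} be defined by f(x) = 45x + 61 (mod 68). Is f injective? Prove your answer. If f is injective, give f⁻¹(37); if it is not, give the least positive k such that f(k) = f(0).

4

Suppose f(u) = f(v) in ℤ_{68}. Then 45u + 61 ≡ 45v + 61 (mod 68), therefore 45(u − v) ≡ 0 (mod 68).
Since gcd(45, 68) = 1, 45 is invertible modulo 68, therefore u − v ≡ 0 (mod 68), i.e. u = v.
Hence f is injective.
We now compute 45⁻¹ mod 68 explicitly. Euclid's algorithm: 68 = 1·45 + 23, 45 = 1·23 + 22, 23 = 1·22 + 1; back-substituting gives 1 = 65·45 − 43·68, so 45⁻¹ ≡ 65 (mod 68).
Since f is injective, we compute f⁻¹(37): solve 45x + 61 ≡ 37 (mod 68), i.e. 45x ≡ 44 (mod 68).
Multiplying by 45⁻¹ = 65 gives x ≡ 65·44 = 2860 = 42·68 + 4 ≡ 4 (mod 68).
Check: f(4) = 45·4 + 61 = 241 = 3·68 + 37 ≡ 37 (mod 68).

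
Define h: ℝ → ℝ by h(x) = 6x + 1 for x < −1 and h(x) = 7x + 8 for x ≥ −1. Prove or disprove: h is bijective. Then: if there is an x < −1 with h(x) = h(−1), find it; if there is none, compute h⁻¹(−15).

Both pieces are strictly increasing (slopes 6 and 7), so each is injective on its own interval.
The left piece maps (−∞, −1) onto (−∞, −5); the right piece maps [−1, ∞) onto [1, ∞).
The images leave a gap (−5 has no preimage), so h is not surjective, hence not bijective.
Because the two images are disjoint, no x < −1 has h(x) = h(−1), so we compute h⁻¹(−15): −15 lies in (−∞, −5), so solve 6x + 1 = −15: x = (−15 − 1)/6 = −8/3.

-8/3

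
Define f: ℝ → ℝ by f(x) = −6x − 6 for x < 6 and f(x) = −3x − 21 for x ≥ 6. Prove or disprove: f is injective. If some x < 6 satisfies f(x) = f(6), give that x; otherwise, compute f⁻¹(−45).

11/2

Both pieces are strictly decreasing (slopes −6 and −3), so each is injective on its own interval.
The left piece maps (−∞, 6) onto (−42, ∞); the right piece maps [6, ∞) onto (−∞, −39].
These images overlap. In particular f(6) = −39 (right piece), and solving −6x − 6 = −39 on the left piece gives x = 11/2 < 6.
So f(11/2) = f(6) with 11/2 ≠ 6, and f is not injective. This x = 11/2 is the requested value below 6.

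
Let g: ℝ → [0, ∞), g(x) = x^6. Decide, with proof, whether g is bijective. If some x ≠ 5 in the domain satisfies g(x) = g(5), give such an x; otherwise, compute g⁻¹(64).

-5

g(5) = 15625 = (−5)^6 = g(−5) (since 6 is even), with 5 ≠ −5. So g is not injective, hence not bijective.
For the follow-up, such an x exists: taking x = −5 ∈ ℝ gives g(−5) = 15625 = g(5) with −5 ≠ 5.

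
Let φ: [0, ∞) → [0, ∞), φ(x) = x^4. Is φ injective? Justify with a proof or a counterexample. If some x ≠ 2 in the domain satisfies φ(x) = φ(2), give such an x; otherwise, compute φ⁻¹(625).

On [0, ∞), x ↦ x^4 is strictly increasing, so φ(s) = φ(t) forces s = t. Hence φ is injective.
Since x ↦ x^4 is strictly increasing on [0, ∞), it is injective there, so no x ≠ 2 in the domain has φ(x) = φ(2). We therefore compute φ⁻¹(625) = 625^{1/4} = 5 (indeed 5^4 = 625).

5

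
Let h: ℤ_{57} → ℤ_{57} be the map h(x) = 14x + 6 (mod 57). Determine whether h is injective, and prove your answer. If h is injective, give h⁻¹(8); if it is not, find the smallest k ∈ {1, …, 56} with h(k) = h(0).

49

By definition, h is injective when h(a) = h(b) forces a = b.
If h(a) = h(b), then 14a ≡ 14b (mod 57). Because gcd(14, 57) = 1, we may cancel 14 to get a ≡ b (mod 57).
Therefore h is injective.
We now compute 14⁻¹ mod 57 explicitly. Euclid's algorithm: 57 = 4·14 + 1; back-substituting gives 1 = 53·14 − 13·57, so 14⁻¹ ≡ 53 (mod 57).
Since h is injective, we find h⁻¹(8): we need 14x ≡ 8 − 6 ≡ 2 (mod 57). Using 14⁻¹ = 53: x ≡ 53·2 = 106 = 1·57 + 49, so x = 49.
Check: h(49) = 14·49 + 6 = 692 = 12·57 + 8 ≡ 8 (mod 57).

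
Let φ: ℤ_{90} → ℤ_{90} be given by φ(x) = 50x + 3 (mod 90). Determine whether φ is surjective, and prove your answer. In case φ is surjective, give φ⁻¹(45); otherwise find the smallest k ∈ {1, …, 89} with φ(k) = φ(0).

9

Recall that φ is surjective if every y in the codomain equals φ(x) for some x in the domain.
Since gcd(50, 90) = 10, we have 50x ≡ 0 (mod 10) for all x, so φ(x) ≡ 3 (mod 10).
But 0 ≢ 3 (mod 10), so 0 ∈ ℤ_{90} has no preimage. Thus φ is not surjective.
Since φ is not surjective, we find the least positive k with φ(k) = φ(0): this means 50k ≡ 0 (mod 90), i.e. 90 ∣ 50k. Since gcd(50, 90) = 10, dividing through by 10 this holds exactly when 9 ∣ 5k, and as gcd(5, 9) = 1, exactly when 9 ∣ k.
The smallest positive such k is 9.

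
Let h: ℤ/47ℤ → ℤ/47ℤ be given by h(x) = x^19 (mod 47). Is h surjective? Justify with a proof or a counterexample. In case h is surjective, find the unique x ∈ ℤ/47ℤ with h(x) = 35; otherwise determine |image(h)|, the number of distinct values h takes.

40

Since 47 is prime, the nonzero elements of ℤ/47ℤ form a cyclic group of order 46.
As gcd(19, 46) = 1, raising to the 19th power is a bijection on this group: if u^19 ≡ v^19 then (uv^{−1})^19 = 1, and the only element of order dividing gcd(19, 46) = 1 is 1, so u = v.
With h(0) = 0 this makes h injective on all of ℤ/47ℤ, hence bijective (finite equal-size domain and codomain). In particular h is surjective.
Since h is surjective, we find the preimage of 35. The inverse of x ↦ x^19 on (ℤ/47ℤ)^× is x ↦ x^17, because 19·17 = 323 = 7·46 + 1 ≡ 1 (mod 46) and x^{46} = 1 for x ≠ 0 (Fermat). So h⁻¹(35) = 35^17 mod 47.
Repeated squaring mod 47: 35^1 ≡ 35, 35^2 ≡ 35² = 1225 ≡ 3, 35^4 ≡ 3² = 9, 35^8 ≡ 9² = 81 ≡ 34, 35^16 ≡ 34² = 1156 ≡ 28. Since 17 = 16 + 1, 35^17 ≡ 28·35: 28·35 = 980 ≡ 40. So 35^17 ≡ 40 (mod 47).
Hence h⁻¹(35) = 40.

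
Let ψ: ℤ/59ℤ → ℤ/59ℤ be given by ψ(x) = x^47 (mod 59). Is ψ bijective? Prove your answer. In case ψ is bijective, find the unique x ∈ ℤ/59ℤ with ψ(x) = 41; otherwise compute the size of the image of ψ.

16

Since 59 is prime, the nonzero elements of ℤ/59ℤ form a cyclic group of order 58.
As gcd(47, 58) = 1, raising to the 47th power is a bijection on this group: if x_1^47 ≡ x_2^47 then (x_1x_2^{−1})^47 = 1, and the only element of order dividing gcd(47, 58) = 1 is 1, so x_1 = x_2.
With ψ(0) = 0 this makes ψ injective on all of ℤ/59ℤ, hence bijective (finite equal-size domain and codomain). In particular ψ is bijective.
Since ψ is bijective, we find the preimage of 41. The inverse of x ↦ x^47 on (ℤ/59ℤ)^× is x ↦ x^21, because 47·21 = 987 = 17·58 + 1 ≡ 1 (mod 58) and x^{58} = 1 for x ≠ 0 (Fermat). So ψ⁻¹(41) = 41^21 mod 59.
Repeated squaring mod 59: 41^1 ≡ 41, 41^2 ≡ 41² = 1681 ≡ 29, 41^4 ≡ 29² = 841 ≡ 15, 41^8 ≡ 15² = 225 ≡ 48, 41^16 ≡ 48² = 2304 ≡ 3. Since 21 = 16 + 4 + 1, 41^21 ≡ 3·15·41: 3·15 = 45, then 45·41 = 1845 ≡ 16. So 41^21 ≡ 16 (mod 59).
Hence ψ⁻¹(41) = 16.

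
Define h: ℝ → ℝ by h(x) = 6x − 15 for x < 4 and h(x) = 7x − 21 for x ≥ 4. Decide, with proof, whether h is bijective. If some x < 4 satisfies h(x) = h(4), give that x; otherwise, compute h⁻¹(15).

Both pieces are strictly increasing (slopes 6 and 7), so each is injective on its own interval.
The left piece maps (−∞, 4) onto (−∞, 9); the right piece maps [4, ∞) onto [7, ∞).
These images overlap. In particular h(4) = 7 (right piece), and solving 6x − 15 = 7 on the left piece gives x = 11/3 < 4.
So h(11/3) = h(4) with 11/3 ≠ 4, and h is not injective, hence not bijective. This x = 11/3 is the requested value below 4.

11/3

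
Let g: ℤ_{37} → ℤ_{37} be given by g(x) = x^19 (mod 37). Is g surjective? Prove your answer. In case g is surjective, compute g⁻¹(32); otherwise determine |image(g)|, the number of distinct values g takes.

5

Since 37 is prime, the nonzero elements of ℤ_{37} form a cyclic group of order 36.
As gcd(19, 36) = 1, raising to the 19th power is a bijection on this group: if x_1^19 ≡ x_2^19 then (x_1x_2^{−1})^19 = 1, and the only element of order dividing gcd(19, 36) = 1 is 1, so x_1 = x_2.
With g(0) = 0 this makes g injective on all of ℤ_{37}, hence bijective (finite equal-size domain and codomain). In particular g is surjective.
Since g is surjective, we find the preimage of 32. The inverse of x ↦ x^19 on (ℤ_{37})^× is x ↦ x^19, because 19·19 = 361 = 10·36 + 1 ≡ 1 (mod 36) and x^{36} = 1 for x ≠ 0 (Fermat). So g⁻¹(32) = 32^19 mod 37.
Repeated squaring mod 37: 32^1 ≡ 32, 32^2 ≡ 32² = 1024 ≡ 25, 32^4 ≡ 25² = 625 ≡ 33, 32^8 ≡ 33² = 1089 ≡ 16, 32^16 ≡ 16² = 256 ≡ 34. Since 19 = 16 + 2 + 1, 32^19 ≡ 34·25·32: 34·25 = 850 ≡ 36, then 36·32 = 1152 ≡ 5. So 32^19 ≡ 5 (mod 37).
Hence g⁻¹(32) = 5.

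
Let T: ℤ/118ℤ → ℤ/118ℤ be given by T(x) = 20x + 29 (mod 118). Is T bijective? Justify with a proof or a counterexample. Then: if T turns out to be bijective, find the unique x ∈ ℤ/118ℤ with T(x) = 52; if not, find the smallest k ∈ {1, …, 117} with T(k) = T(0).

59

By definition, injectivity means: for all x_1, x_2 in the domain, T(x_1) = T(x_2) implies x_1 = x_2.
We have gcd(20, 118) = 2 > 1. Taking x_1 = 0 and x_2 = 59: T(0) = 29 and T(59) = 20·59 + 29 = 1209 ≡ 29 (mod 118).
So T(0) = T(59) while 0 ≠ 59, so T is not injective, hence not bijective.
Since T is not bijective, we find the least positive k with T(k) = T(0): this means 20k ≡ 0 (mod 118), i.e. 118 ∣ 20k. Since gcd(20, 118) = 2, dividing through by 2 this holds exactly when 59 ∣ 10k, and as gcd(10, 59) = 1, exactly when 59 ∣ k.
The smallest positive such k is 59.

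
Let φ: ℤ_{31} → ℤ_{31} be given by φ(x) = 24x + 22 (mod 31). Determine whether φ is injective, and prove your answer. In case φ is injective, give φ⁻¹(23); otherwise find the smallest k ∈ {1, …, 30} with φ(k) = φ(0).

22

Recall that φ is injective when φ(u) = φ(v) forces u = v.
If φ(u) = φ(v), then 24u ≡ 24v (mod 31). Because gcd(24, 31) = 1, we may cancel 24 to get u ≡ v (mod 31).
Therefore φ is injective.
We now compute 24⁻¹ mod 31 explicitly. Euclid's algorithm: 31 = 1·24 + 7, 24 = 3·7 + 3, 7 = 2·3 + 1; back-substituting gives 1 = 22·24 − 17·31, so 24⁻¹ ≡ 22 (mod 31).
Since φ is injective, we compute φ⁻¹(23): solve 24x + 22 ≡ 23 (mod 31), i.e. 24x ≡ 1 (mod 31).
Multiplying by 24⁻¹ = 22 gives x ≡ 22·1 = 22 ≡ 22 (mod 31).
Check: φ(22) = 24·22 + 22 = 550 = 17·31 + 23 ≡ 23 (mod 31).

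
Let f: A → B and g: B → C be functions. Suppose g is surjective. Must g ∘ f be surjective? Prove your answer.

No. Take A = {0}, B = C = {0, 1, 2}, f(0) = 0, and g = identity (surjective).
Then (g ∘ f)(0) = 0, and 2 ∈ C has no preimage under g ∘ f, so g ∘ f is not surjective.

not surjective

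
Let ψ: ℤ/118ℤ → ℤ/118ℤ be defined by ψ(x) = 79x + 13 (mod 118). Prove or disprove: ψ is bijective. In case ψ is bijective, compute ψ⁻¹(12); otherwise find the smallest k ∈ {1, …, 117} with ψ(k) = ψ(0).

If ψ(x_1) = ψ(x_2), then 79x_1 ≡ 79x_2 (mod 118). Because gcd(79, 118) = 1, we may cancel 79 to get x_1 ≡ x_2 (mod 118).
We now compute 79⁻¹ mod 118 explicitly. Euclid's algorithm: 118 = 1·79 + 39, 79 = 2·39 + 1; back-substituting gives 1 = 3·79 − 2·118, so 79⁻¹ ≡ 3 (mod 118).
Then y ↦ 3(y − 13) is a two-sided inverse to ψ, so every y ∈ ℤ/118ℤ has a preimage.
So ψ is bijective.
Since ψ is bijective, we compute ψ⁻¹(12): solve 79x + 13 ≡ 12 (mod 118), i.e. 79x ≡ 117 (mod 118).
Multiplying by 79⁻¹ = 3 gives x ≡ 3·117 = 351 = 2·118 + 115 ≡ 115 (mod 118).
Check: ψ(115) = 79·115 + 13 = 9098 = 77·118 + 12 ≡ 12 (mod 118).

115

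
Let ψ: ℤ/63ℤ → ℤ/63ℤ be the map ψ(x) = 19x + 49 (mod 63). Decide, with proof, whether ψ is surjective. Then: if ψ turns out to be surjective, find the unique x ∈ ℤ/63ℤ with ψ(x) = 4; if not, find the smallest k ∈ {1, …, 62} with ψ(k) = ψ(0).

54

By definition, surjectivity means every element of the codomain has a preimage under ψ.
Since gcd(19, 63) = 1, 19 is invertible modulo 63. Euclid's algorithm: 63 = 3·19 + 6, 19 = 3·6 + 1; back-substituting gives 1 = 10·19 − 3·63, so 19⁻¹ ≡ 10 (mod 63).
For any y ∈ ℤ/63ℤ, x = 10(y − 49) mod 63 satisfies ψ(x) = 19·10(y − 49) + 49 ≡ y (since 19·10 ≡ 1 mod 63). So every y has a preimage.
So ψ is surjective.
Since ψ is surjective, we find ψ⁻¹(4): we need 19x ≡ 4 − 49 ≡ 18 (mod 63). Using 19⁻¹ = 10: x ≡ 10·18 = 180 = 2·63 + 54, so x = 54.
Check: ψ(54) = 19·54 + 49 = 1075 = 17·63 + 4 ≡ 4 (mod 63).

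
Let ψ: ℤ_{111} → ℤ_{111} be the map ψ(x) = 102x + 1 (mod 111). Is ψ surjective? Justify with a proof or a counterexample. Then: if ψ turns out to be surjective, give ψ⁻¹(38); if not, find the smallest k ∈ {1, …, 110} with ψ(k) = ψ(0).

By definition, surjectivity means every element of the codomain has a preimage under ψ.
Since gcd(102, 111) = 3, we have 102x ≡ 0 (mod 3) for all x, so ψ(x) ≡ 1 (mod 3).
But 0 ≢ 1 (mod 3), so 0 ∈ ℤ_{111} has no preimage. So ψ is not surjective.
Since ψ is not surjective, we find the least positive k with ψ(k) = ψ(0): this means 102k ≡ 0 (mod 111), i.e. 111 ∣ 102k. Since gcd(102, 111) = 3, dividing through by 3 this holds exactly when 37 ∣ 34k, and as gcd(34, 37) = 1, exactly when 37 ∣ k.
The smallest positive such k is 37.

37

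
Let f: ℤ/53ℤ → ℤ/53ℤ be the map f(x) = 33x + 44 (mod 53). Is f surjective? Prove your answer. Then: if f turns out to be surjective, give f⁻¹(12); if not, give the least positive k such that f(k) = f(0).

44

Since gcd(33, 53) = 1, 33 is invertible modulo 53. Euclid's algorithm: 53 = 1·33 + 20, 33 = 1·20 + 13, 20 = 1·13 + 7, 13 = 1·7 + 6, 7 = 1·6 + 1; back-substituting gives 1 = 45·33 − 28·53, so 33⁻¹ ≡ 45 (mod 53).
Then y ↦ 45(y − 44) is a two-sided inverse to f, so every y ∈ ℤ/53ℤ has a preimage.
Therefore f is surjective.
Since f is surjective, we find f⁻¹(12): we need 33x ≡ 12 − 44 ≡ 21 (mod 53). Using 33⁻¹ = 45: x ≡ 45·21 = 945 = 17·53 + 44, so x = 44.
Check: f(44) = 33·44 + 44 = 1496 = 28·53 + 12 ≡ 12 (mod 53).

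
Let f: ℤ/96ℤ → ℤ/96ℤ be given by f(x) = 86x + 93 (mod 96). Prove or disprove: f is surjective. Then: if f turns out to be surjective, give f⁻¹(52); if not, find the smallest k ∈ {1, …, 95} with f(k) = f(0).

Recall that surjectivity means every element of the codomain has a preimage under f.
Since gcd(86, 96) = 2, we have 86x ≡ 0 (mod 2) for all x, so f(x) ≡ 1 (mod 2).
But 0 ≢ 1 (mod 2), so 0 ∈ ℤ/96ℤ has no preimage. Hence f is not surjective.
Since f is not surjective, we find the least positive k with f(k) = f(0): this means 86k ≡ 0 (mod 96), i.e. 96 ∣ 86k. Since gcd(86, 96) = 2, dividing through by 2 this holds exactly when 48 ∣ 43k, and as gcd(43, 48) = 1, exactly when 48 ∣ k.
The smallest positive such k is 48.

48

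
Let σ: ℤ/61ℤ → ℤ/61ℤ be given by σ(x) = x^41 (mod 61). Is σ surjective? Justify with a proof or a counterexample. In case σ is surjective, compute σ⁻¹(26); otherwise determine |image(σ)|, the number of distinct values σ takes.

2

Since 61 is prime, the nonzero elements of ℤ/61ℤ form a cyclic group of order 60.
As gcd(41, 60) = 1, raising to the 41st power is a bijection on this group: if u^41 ≡ v^41 then (uv^{−1})^41 = 1, and the only element of order dividing gcd(41, 60) = 1 is 1, so u = v.
With σ(0) = 0 this makes σ injective on all of ℤ/61ℤ, hence bijective (finite equal-size domain and codomain). In particular σ is surjective.
Since σ is surjective, we find the preimage of 26. The inverse of x ↦ x^41 on (ℤ/61ℤ)^× is x ↦ x^41, because 41·41 = 1681 = 28·60 + 1 ≡ 1 (mod 60) and x^{60} = 1 for x ≠ 0 (Fermat). So σ⁻¹(26) = 26^41 mod 61.
Repeated squaring mod 61: 26^1 ≡ 26, 26^2 ≡ 26² = 676 ≡ 5, 26^4 ≡ 5² = 25, 26^8 ≡ 25² = 625 ≡ 15, 26^16 ≡ 15² = 225 ≡ 42, 26^32 ≡ 42² = 1764 ≡ 56. Since 41 = 32 + 8 + 1, 26^41 ≡ 56·15·26: 56·15 = 840 ≡ 47, then 47·26 = 1222 ≡ 2. So 26^41 ≡ 2 (mod 61).
Hence σ⁻¹(26) = 2.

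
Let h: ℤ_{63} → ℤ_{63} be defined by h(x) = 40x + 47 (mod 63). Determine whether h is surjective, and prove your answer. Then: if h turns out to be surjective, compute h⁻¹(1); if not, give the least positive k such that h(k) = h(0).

2

Since gcd(40, 63) = 1, 40 is invertible modulo 63. Euclid's algorithm: 63 = 1·40 + 23, 40 = 1·23 + 17, 23 = 1·17 + 6, 17 = 2·6 + 5, 6 = 1·5 + 1; back-substituting gives 1 = 52·40 − 33·63, so 40⁻¹ ≡ 52 (mod 63).
For any y ∈ ℤ_{63}, x = 52(y − 47) mod 63 satisfies h(x) = 40·52(y − 47) + 47 ≡ y (since 40·52 ≡ 1 mod 63). So every y has a preimage.
Thus h is surjective.
Since h is surjective, we find h⁻¹(1): we need 40x ≡ 1 − 47 ≡ 17 (mod 63). Using 40⁻¹ = 52: x ≡ 52·17 = 884 = 14·63 + 2, so x = 2.
Check: h(2) = 40·2 + 47 = 127 = 2·63 + 1 ≡ 1 (mod 63).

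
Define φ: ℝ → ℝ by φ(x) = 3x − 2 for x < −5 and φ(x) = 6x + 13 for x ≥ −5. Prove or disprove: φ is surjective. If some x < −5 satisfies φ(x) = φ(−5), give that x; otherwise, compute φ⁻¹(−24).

-22/3

Both pieces are strictly increasing (slopes 3 and 6), so each is injective on its own interval.
The left piece maps (−∞, −5) onto (−∞, −17); the right piece maps [−5, ∞) onto [−17, ∞).
These images together cover ℝ, so φ is surjective.
Because the two images are disjoint, no x < −5 has φ(x) = φ(−5), so we compute φ⁻¹(−24): −24 lies in (−∞, −17), so solve 3x − 2 = −24: x = (−24 + 2)/3 = −22/3.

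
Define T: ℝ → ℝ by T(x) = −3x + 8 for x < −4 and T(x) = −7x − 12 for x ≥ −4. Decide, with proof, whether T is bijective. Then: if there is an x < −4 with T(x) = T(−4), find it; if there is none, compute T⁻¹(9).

-3

Both pieces are strictly decreasing (slopes −3 and −7), so each is injective on its own interval.
The left piece maps (−∞, −4) onto (20, ∞); the right piece maps [−4, ∞) onto (−∞, 16].
The images leave a gap (20 has no preimage), so T is not surjective, hence not bijective.
Because the two images are disjoint, no x < −4 has T(x) = T(−4), so we compute T⁻¹(9): 9 lies in (−∞, 16], so solve −7x − 12 = 9: x = (9 + 12)/(−7) = −3.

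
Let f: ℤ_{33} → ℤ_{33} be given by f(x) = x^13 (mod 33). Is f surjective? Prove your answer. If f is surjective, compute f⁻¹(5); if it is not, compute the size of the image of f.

Computing x^13 mod 33 for each x (by repeated squaring, reducing mod 33 at every step), the values f(0), f(1), …, f(32) are: 0, 1, 8, 27, 31, 26, 18, 13, 17, 3, 10, 11, 12, 19, 5, 9, 4, 29, 24, 28, 14, 21, 22, 23, 30, 16, 20, 15, 7, 2, 6, 25, 32.
Every element of ℤ_{33} appears exactly once in this list, so f is a bijection, and in particular surjective.
Since f is surjective, we read off the preimage of 5 from the same table: f(14) = 5, so f⁻¹(5) = 14.

14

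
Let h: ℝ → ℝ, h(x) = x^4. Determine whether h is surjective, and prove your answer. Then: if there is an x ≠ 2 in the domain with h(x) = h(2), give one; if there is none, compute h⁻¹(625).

Since 4 is even, x^4 ≥ 0 for all x ∈ ℝ, so −1 ∈ ℝ has no preimage. Hence h is not surjective.
For the follow-up, such an x exists: taking x = −2 ∈ ℝ gives h(−2) = 16 = h(2) with −2 ≠ 2.

-2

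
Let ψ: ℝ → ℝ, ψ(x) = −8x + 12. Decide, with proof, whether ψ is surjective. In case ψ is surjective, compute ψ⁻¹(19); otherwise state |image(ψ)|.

Recall that surjectivity means every element of the codomain has a preimage under ψ.
For any y ∈ ℝ, x = (y − 12)/(−8) satisfies ψ(x) = y.
Therefore ψ is surjective.
Since ψ is surjective, we compute ψ⁻¹(19) = (19 − 12)/(−8) = −7/8.

-7/8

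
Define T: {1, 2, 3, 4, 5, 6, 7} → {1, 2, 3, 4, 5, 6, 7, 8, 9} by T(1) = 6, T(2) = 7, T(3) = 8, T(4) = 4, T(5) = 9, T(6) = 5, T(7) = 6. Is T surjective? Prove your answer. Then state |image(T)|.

6

No element maps to 1, so T is not surjective.
The image of T is {4, 5, 6, 7, 8, 9}, which has 6 elements.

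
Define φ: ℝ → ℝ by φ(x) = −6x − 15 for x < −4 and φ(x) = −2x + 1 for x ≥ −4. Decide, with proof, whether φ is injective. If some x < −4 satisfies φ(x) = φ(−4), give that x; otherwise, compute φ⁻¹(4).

Both pieces are strictly decreasing (slopes −6 and −2), so each is injective on its own interval.
The left piece maps (−∞, −4) onto (9, ∞); the right piece maps [−4, ∞) onto (−∞, 9].
These images are disjoint, so no value is attained by both pieces. Thus φ is injective.
Because the two images are disjoint, no x < −4 has φ(x) = φ(−4), so we compute φ⁻¹(4): 4 lies in (−∞, 9], so solve −2x + 1 = 4: x = (4 − 1)/(−2) = −3/2.

-3/2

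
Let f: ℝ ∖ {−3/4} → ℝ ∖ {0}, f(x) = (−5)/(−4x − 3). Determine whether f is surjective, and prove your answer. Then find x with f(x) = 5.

For any y ≠ 0, solving y(−4x − 3) = −5 for x gives a well-defined x ≠ −3/4. So f is surjective.
Solving f(x) = 5: cross-multiplying gives −5 = 5(−4x − 3), which rearranges to 20x = −10, so x = −1/2.

-1/2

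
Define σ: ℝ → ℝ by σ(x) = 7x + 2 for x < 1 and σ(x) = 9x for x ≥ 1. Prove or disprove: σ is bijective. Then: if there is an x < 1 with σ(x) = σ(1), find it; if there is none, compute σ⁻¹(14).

Both pieces are strictly increasing (slopes 7 and 9), so each is injective on its own interval.
The left piece maps (−∞, 1) onto (−∞, 9); the right piece maps [1, ∞) onto [9, ∞).
Since 9 = 9, the images partition ℝ: σ is injective and surjective, hence bijective.
Because the two images are disjoint, no x < 1 has σ(x) = σ(1), so we compute σ⁻¹(14): 14 lies in [9, ∞), so solve 9x = 14: x = (14 − 0)/9 = 14/9.

14/9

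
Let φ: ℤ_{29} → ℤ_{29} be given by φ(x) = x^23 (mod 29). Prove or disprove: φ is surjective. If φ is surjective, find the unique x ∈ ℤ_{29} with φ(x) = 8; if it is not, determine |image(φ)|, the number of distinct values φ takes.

3

Since 29 is prime, the nonzero elements of ℤ_{29} form a cyclic group of order 28.
As gcd(23, 28) = 1, raising to the 23rd power is a bijection on this group: if x_1^23 ≡ x_2^23 then (x_1x_2^{−1})^23 = 1, and the only element of order dividing gcd(23, 28) = 1 is 1, so x_1 = x_2.
With φ(0) = 0 this makes φ injective on all of ℤ_{29}, hence bijective (finite equal-size domain and codomain). In particular φ is surjective.
Since φ is surjective, we find the preimage of 8. The inverse of x ↦ x^23 on (ℤ_{29})^× is x ↦ x^11, because 23·11 = 253 = 9·28 + 1 ≡ 1 (mod 28) and x^{28} = 1 for x ≠ 0 (Fermat). So φ⁻¹(8) = 8^11 mod 29.
Repeated squaring mod 29: 8^1 ≡ 8, 8^2 ≡ 8² = 64 ≡ 6, 8^4 ≡ 6² = 36 ≡ 7, 8^8 ≡ 7² = 49 ≡ 20. Since 11 = 8 + 2 + 1, 8^11 ≡ 20·6·8: 20·6 = 120 ≡ 4, then 4·8 = 32 ≡ 3. So 8^11 ≡ 3 (mod 29).
Hence φ⁻¹(8) = 3.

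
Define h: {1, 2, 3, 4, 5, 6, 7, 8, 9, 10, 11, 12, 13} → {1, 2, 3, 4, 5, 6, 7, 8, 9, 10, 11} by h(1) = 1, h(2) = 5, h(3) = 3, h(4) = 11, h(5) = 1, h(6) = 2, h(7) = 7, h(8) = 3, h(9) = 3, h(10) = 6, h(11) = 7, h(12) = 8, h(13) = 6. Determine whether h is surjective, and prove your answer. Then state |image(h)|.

8

No element maps to 4, so h is not surjective.
The image of h is {1, 2, 3, 5, 6, 7, 8, 11}, which has 8 elements.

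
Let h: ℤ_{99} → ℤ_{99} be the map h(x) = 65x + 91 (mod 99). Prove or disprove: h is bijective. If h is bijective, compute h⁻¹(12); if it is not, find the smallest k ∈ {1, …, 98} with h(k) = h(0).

46

By definition, h is injective when h(u) = h(v) forces u = v.
Suppose h(u) = h(v) in ℤ_{99}. Then 65u + 91 ≡ 65v + 91 (mod 99), hence 65(u − v) ≡ 0 (mod 99).
Since gcd(65, 99) = 1, 65 is invertible modulo 99, thus u − v ≡ 0 (mod 99), i.e. u = v.
We now compute 65⁻¹ mod 99 explicitly. Euclid's algorithm: 99 = 1·65 + 34, 65 = 1·34 + 31, 34 = 1·31 + 3, 31 = 10·3 + 1; back-substituting gives 1 = 32·65 − 21·99, so 65⁻¹ ≡ 32 (mod 99).
For any y ∈ ℤ_{99}, x = 32(y − 91) mod 99 satisfies h(x) = 65·32(y − 91) + 91 ≡ y (since 65·32 ≡ 1 mod 99). So every y has a preimage.
Therefore h is bijective.
Since h is bijective, we compute h⁻¹(12): solve 65x + 91 ≡ 12 (mod 99), i.e. 65x ≡ 20 (mod 99).
Multiplying by 65⁻¹ = 32 gives x ≡ 32·20 = 640 = 6·99 + 46 ≡ 46 (mod 99).
Check: h(46) = 65·46 + 91 = 3081 = 31·99 + 12 ≡ 12 (mod 99).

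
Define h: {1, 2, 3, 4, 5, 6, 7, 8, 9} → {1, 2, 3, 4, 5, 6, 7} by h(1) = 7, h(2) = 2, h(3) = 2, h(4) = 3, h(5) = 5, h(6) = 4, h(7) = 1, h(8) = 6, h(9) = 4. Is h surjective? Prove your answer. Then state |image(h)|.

Every element of the codomain has a preimage: 1 = h(7), 2 = h(2), 3 = h(4), 4 = h(6), 5 = h(5), 6 = h(8), 7 = h(1).
Therefore h is surjective.
The image of h is {1, 2, 3, 4, 5, 6, 7}, which has 7 elements.

7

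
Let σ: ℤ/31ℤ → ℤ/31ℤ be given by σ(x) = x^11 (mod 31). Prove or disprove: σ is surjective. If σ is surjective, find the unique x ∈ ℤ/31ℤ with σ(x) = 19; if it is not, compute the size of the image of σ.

10

Since 31 is prime, the nonzero elements of ℤ/31ℤ form a cyclic group of order 30.
As gcd(11, 30) = 1, raising to the 11th power is a bijection on this group: if x_1^11 ≡ x_2^11 then (x_1x_2^{−1})^11 = 1, and the only element of order dividing gcd(11, 30) = 1 is 1, so x_1 = x_2.
With σ(0) = 0 this makes σ injective on all of ℤ/31ℤ, hence bijective (finite equal-size domain and codomain). In particular σ is surjective.
Since σ is surjective, we find the preimage of 19. The inverse of x ↦ x^11 on (ℤ/31ℤ)^× is x ↦ x^11, because 11·11 = 121 = 4·30 + 1 ≡ 1 (mod 30) and x^{30} = 1 for x ≠ 0 (Fermat). So σ⁻¹(19) = 19^11 mod 31.
Repeated squaring mod 31: 19^1 ≡ 19, 19^2 ≡ 19² = 361 ≡ 20, 19^4 ≡ 20² = 400 ≡ 28, 19^8 ≡ 28² = 784 ≡ 9. Since 11 = 8 + 2 + 1, 19^11 ≡ 9·20·19: 9·20 = 180 ≡ 25, then 25·19 = 475 ≡ 10. So 19^11 ≡ 10 (mod 31).
Hence σ⁻¹(19) = 10.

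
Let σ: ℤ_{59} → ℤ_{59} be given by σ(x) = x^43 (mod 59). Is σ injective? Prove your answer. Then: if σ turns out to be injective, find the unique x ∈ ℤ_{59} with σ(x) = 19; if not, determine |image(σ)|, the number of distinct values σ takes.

Since 59 is prime, the nonzero elements of ℤ_{59} form a cyclic group of order 58.
As gcd(43, 58) = 1, raising to the 43rd power is a bijection on this group: if u^43 ≡ v^43 then (uv^{−1})^43 = 1, and the only element of order dividing gcd(43, 58) = 1 is 1, so u = v.
With σ(0) = 0 this makes σ injective on all of ℤ_{59}, hence bijective (finite equal-size domain and codomain). In particular σ is injective.
Since σ is injective, we find the preimage of 19. The inverse of x ↦ x^43 on (ℤ_{59})^× is x ↦ x^27, because 43·27 = 1161 = 20·58 + 1 ≡ 1 (mod 58) and x^{58} = 1 for x ≠ 0 (Fermat). So σ⁻¹(19) = 19^27 mod 59.
Repeated squaring mod 59: 19^1 ≡ 19, 19^2 ≡ 19² = 361 ≡ 7, 19^4 ≡ 7² = 49, 19^8 ≡ 49² = 2401 ≡ 41, 19^16 ≡ 41² = 1681 ≡ 29. Since 27 = 16 + 8 + 2 + 1, 19^27 ≡ 29·41·7·19: 29·41 = 1189 ≡ 9, then 9·7 = 63 ≡ 4, then 4·19 = 76 ≡ 17. So 19^27 ≡ 17 (mod 59).
Hence σ⁻¹(19) = 17.

17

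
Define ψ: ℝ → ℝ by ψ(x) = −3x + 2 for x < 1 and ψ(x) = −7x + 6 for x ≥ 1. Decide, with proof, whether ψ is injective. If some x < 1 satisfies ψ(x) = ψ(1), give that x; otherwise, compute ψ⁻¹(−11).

17/7

Both pieces are strictly decreasing (slopes −3 and −7), so each is injective on its own interval.
The left piece maps (−∞, 1) onto (−1, ∞); the right piece maps [1, ∞) onto (−∞, −1].
These images are disjoint, so no value is attained by both pieces. Therefore ψ is injective.
Because the two images are disjoint, no x < 1 has ψ(x) = ψ(1), so we compute ψ⁻¹(−11): −11 lies in (−∞, −1], so solve −7x + 6 = −11: x = (−11 − 6)/(−7) = 17/7.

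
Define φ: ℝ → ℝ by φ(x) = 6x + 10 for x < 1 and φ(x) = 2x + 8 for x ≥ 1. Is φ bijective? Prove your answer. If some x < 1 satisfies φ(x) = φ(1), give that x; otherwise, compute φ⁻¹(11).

0

Both pieces are strictly increasing (slopes 6 and 2), so each is injective on its own interval.
The left piece maps (−∞, 1) onto (−∞, 16); the right piece maps [1, ∞) onto [10, ∞).
These images overlap. In particular φ(1) = 10 (right piece), and solving 6x + 10 = 10 on the left piece gives x = 0 < 1.
So φ(0) = φ(1) with 0 ≠ 1, and φ is not injective, hence not bijective. This x = 0 is the requested value below 1.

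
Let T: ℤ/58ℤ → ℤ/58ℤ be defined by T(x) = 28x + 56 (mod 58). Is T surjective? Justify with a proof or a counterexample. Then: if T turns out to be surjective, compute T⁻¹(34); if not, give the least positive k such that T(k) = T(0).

29

Since gcd(28, 58) = 2, we have 28x ≡ 0 (mod 2) for all x, so T(x) ≡ 0 (mod 2).
But 1 ≢ 0 (mod 2), so 1 ∈ ℤ/58ℤ has no preimage. Hence T is not surjective.
Since T is not surjective, we find the least positive k with T(k) = T(0): this means 28k ≡ 0 (mod 58), i.e. 58 ∣ 28k. Since gcd(28, 58) = 2, dividing through by 2 this holds exactly when 29 ∣ 14k, and as gcd(14, 29) = 1, exactly when 29 ∣ k.
The smallest positive such k is 29.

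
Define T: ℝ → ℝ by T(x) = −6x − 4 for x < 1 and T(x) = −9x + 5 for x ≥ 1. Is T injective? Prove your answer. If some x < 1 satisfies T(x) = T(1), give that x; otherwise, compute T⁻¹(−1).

0

Both pieces are strictly decreasing (slopes −6 and −9), so each is injective on its own interval.
The left piece maps (−∞, 1) onto (−10, ∞); the right piece maps [1, ∞) onto (−∞, −4].
These images overlap. In particular T(1) = −4 (right piece), and solving −6x − 4 = −4 on the left piece gives x = 0 < 1.
So T(0) = T(1) with 0 ≠ 1, and T is not injective. This x = 0 is the requested value below 1.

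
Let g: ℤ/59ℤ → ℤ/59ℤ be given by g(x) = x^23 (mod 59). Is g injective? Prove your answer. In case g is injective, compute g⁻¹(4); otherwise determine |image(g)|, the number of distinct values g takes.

Since 59 is prime, the nonzero elements of ℤ/59ℤ form a cyclic group of order 58.
As gcd(23, 58) = 1, raising to the 23rd power is a bijection on this group: if s^23 ≡ t^23 then (st^{−1})^23 = 1, and the only element of order dividing gcd(23, 58) = 1 is 1, so s = t.
With g(0) = 0 this makes g injective on all of ℤ/59ℤ, hence bijective (finite equal-size domain and codomain). In particular g is injective.
Since g is injective, we find the preimage of 4. The inverse of x ↦ x^23 on (ℤ/59ℤ)^× is x ↦ x^53, because 23·53 = 1219 = 21·58 + 1 ≡ 1 (mod 58) and x^{58} = 1 for x ≠ 0 (Fermat). So g⁻¹(4) = 4^53 mod 59.
Repeated squaring mod 59: 4^1 ≡ 4, 4^2 ≡ 4² = 16, 4^4 ≡ 16² = 256 ≡ 20, 4^8 ≡ 20² = 400 ≡ 46, 4^16 ≡ 46² = 2116 ≡ 51, 4^32 ≡ 51² = 2601 ≡ 5. Since 53 = 32 + 16 + 4 + 1, 4^53 ≡ 5·51·20·4: 5·51 = 255 ≡ 19, then 19·20 = 380 ≡ 26, then 26·4 = 104 ≡ 45. So 4^53 ≡ 45 (mod 59).
Hence g⁻¹(4) = 45.

45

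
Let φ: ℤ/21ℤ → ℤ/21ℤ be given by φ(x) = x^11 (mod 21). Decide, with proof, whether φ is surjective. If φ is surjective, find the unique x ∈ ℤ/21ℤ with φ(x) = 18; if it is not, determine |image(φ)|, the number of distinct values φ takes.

9

Computing x^11 mod 21 for each x (by repeated squaring, reducing mod 21 at every step), the values φ(0), φ(1), …, φ(20) are: 0, 1, 11, 12, 16, 17, 6, 7, 8, 18, 19, 2, 3, 13, 14, 15, 4, 5, 9, 10, 20.
Every element of ℤ/21ℤ appears exactly once in this list, so φ is a bijection, and in particular surjective.
Since φ is surjective, we read off the preimage of 18 from the same table: φ(9) = 18, so φ⁻¹(18) = 9.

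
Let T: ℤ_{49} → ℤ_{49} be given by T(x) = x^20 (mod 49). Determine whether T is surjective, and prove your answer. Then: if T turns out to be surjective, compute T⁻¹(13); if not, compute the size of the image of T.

T(0) = 0^20 = 0.
T(7): Repeated squaring mod 49: 7^1 ≡ 7, 7^2 ≡ 7² = 49 ≡ 0, 7^4 ≡ 0² = 0, 7^8 ≡ 0² = 0, 7^16 ≡ 0² = 0. Since 20 = 16 + 4, 7^20 ≡ 0·0: 0·0 = 0. So 7^20 ≡ 0 (mod 49).
So T(0) = T(7) = 0 while 0 ≠ 7, therefore T is not injective.
A non-injective map from the 49-element set ℤ_{49} to itself takes at most 48 distinct values, so it cannot be surjective. Therefore T is not surjective.
Since T is not surjective, we determine |image(T)|. Computing x^20 mod 49 for each x (by repeated squaring, reducing mod 49 at every step), the values T(0), T(1), …, T(48) are: 0, 1, 25, 16, 37, 39, 8, 0, 43, 11, 44, 9, 4, 15, 0, 36, 46, 23, 30, 18, 22, 0, 29, 32, 2, 2, 32, 29, 0, 22, 18, 30, 23, 46, 36, 0, 15, 4, 9, 44, 11, 43, 0, 8, 39, 37, 16, 25, 1.
The distinct values are {0, 1, 2, 4, 8, 9, 11, 15, 16, 18, 22, 23, 25, 29, 30, 32, 36, 37, 39, 43, 44, 46}; there are 22 of them.

22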